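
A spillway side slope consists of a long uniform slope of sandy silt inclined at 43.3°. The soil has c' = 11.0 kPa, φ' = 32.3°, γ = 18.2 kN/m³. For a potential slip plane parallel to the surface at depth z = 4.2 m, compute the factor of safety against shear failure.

FS = 0.96

For an infinite slope with a slip plane parallel to the surface (no pore pressure): FS = [c' + γz cos²β tanφ'] / [γz sinβ cosβ].
γz = 18.2·4.2 = 76.44 kN/m²
Numerator = 11.0 + 76.44·cos²43.3°·tan32.3° = 11.0 + 76.44·0.5297·0.6322 = 36.595 kPa
Denominator = 76.44·sin43.3°·cos43.3° = 76.44·0.6858·0.7278 = 38.153 kPa
FS = 36.595 / 38.153 = 0.959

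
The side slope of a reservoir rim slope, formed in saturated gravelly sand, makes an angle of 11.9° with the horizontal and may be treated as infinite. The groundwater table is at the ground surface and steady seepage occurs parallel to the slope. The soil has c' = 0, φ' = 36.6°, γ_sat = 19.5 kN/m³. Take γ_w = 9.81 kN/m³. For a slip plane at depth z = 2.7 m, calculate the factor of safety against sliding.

With seepage parallel to the slope and the water table at the surface, the effective normal stress on the slip plane uses the buoyant unit weight γ' = γ_sat − γ_w while the driving shear stress uses γ_sat:
FS = [c' + γ' z cos²β tanφ'] / [γ_sat z sinβ cosβ]
(For c' = 0 this reduces to FS = (γ'/γ_sat)·tanφ'/tanβ.)
γ' = 19.5 − 9.81 = 9.69 kN/m³
Numerator = 0.0 + 9.69·2.7·cos²11.9°·tan36.6° = 0.0 + 9.69·2.7·0.9575·0.7427 = 18.604 kPa
Denominator = 19.5·2.7·sin11.9°·cos11.9° = 19.5·2.7·0.2062·0.9785 = 10.623 kPa
FS = 18.604 / 10.623 = 1.751

FS = 1.75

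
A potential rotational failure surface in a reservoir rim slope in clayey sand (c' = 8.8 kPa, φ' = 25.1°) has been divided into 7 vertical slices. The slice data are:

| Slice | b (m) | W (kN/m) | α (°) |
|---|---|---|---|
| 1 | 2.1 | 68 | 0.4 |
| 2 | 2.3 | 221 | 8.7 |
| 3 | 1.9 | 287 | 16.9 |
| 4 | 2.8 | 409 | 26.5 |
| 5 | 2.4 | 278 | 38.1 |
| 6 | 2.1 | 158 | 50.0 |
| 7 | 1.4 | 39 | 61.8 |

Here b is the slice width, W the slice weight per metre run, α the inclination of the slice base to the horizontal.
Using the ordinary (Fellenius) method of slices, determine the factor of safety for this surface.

FS = 1.21

Ordinary method of slices: FS = Σ[c'·Δl_i + (W_i cosα_i)·tanφ'] / Σ W_i sinα_i, with Δl_i = b_i / cosα_i.
Slice 1: Δl = 2.1/cos0.4° = 2.100 m; N'_1 = 68·cos0.4° = 68.0; c'Δl = 18.48; W sinα = 0.5
Slice 2: Δl = 2.3/cos8.7° = 2.327 m; N'_2 = 221·cos8.7° = 218.5; c'Δl = 20.48; W sinα = 33.4
Slice 3: Δl = 1.9/cos16.9° = 1.986 m; N'_3 = 287·cos16.9° = 274.6; c'Δl = 17.47; W sinα = 83.4
Slice 4: Δl = 2.8/cos26.5° = 3.129 m; N'_4 = 409·cos26.5° = 366.0; c'Δl = 27.53; W sinα = 182.5
Slice 5: Δl = 2.4/cos38.1° = 3.050 m; N'_5 = 278·cos38.1° = 218.8; c'Δl = 26.84; W sinα = 171.5
Slice 6: Δl = 2.1/cos50.0° = 3.267 m; N'_6 = 158·cos50.0° = 101.6; c'Δl = 28.75; W sinα = 121.0
Slice 7: Δl = 1.4/cos61.8° = 2.963 m; N'_7 = 39·cos61.8° = 18.4; c'Δl = 26.07; W sinα = 34.4
Σc'Δl = 165.6 kN/m; ΣN' = 1265.8 kN/m; ΣW sinα = 626.8 kN/m
Resisting = 165.6 + 1265.8·tan25.1° = 165.6 + 593.0 = 758.6 kN/m
FS = 758.6 / 626.8 = 1.210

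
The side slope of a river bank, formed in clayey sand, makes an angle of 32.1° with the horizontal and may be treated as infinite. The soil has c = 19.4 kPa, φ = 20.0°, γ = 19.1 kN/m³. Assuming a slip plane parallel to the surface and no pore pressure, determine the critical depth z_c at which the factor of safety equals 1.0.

Setting FS = 1.00 in FS = [c + γz cos²β tanφ] / [γz sinβ cosβ] and solving for z:
z = c / [γ cosβ (FS·sinβ − cosβ·tanφ)]
  = 19.4 / [19.1·cos32.1°·(1.00·sin32.1° − cos32.1°·tan20.0°)]
  = 19.4 / [19.1·0.8471·(1.00·0.5314 − 0.8471·0.3640)]
  = 19.4 / 3.6093 = 5.375 m

z_c = 5.38 m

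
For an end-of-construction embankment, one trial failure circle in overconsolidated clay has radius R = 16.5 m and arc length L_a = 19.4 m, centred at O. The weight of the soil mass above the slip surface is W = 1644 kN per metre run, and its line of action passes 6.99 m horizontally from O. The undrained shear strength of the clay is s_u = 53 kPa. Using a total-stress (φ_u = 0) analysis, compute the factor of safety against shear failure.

FS = 1.48

Taking moments about the centre O, the resisting moment is provided by the undrained shear strength acting along the arc:
M_R = s_u·L_a·R = 53·19.40·16.5 = 16965.3 kN·m/m
M_D = W·d = 1644·6.99 = 11491.6 kN·m/m
FS = M_R / M_D = 16965.3 / 11491.6 = 1.476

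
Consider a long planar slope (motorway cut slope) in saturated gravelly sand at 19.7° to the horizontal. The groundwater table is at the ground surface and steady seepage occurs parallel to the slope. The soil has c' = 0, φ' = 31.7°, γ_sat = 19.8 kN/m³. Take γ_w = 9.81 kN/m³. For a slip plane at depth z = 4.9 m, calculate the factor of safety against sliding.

FS = 0.87

With seepage parallel to the slope and the water table at the surface, the effective normal stress on the slip plane uses the buoyant unit weight γ' = γ_sat − γ_w while the driving shear stress uses γ_sat:
FS = [c' + γ' z cos²β tanφ'] / [γ_sat z sinβ cosβ]
(For c' = 0 this reduces to FS = (γ'/γ_sat)·tanφ'/tanβ.)
γ' = 19.8 − 9.81 = 9.99 kN/m³
Numerator = 0.0 + 9.99·4.9·cos²19.7°·tan31.7° = 0.0 + 9.99·4.9·0.8864·0.6176 = 26.797 kPa
Denominator = 19.8·4.9·sin19.7°·cos19.7° = 19.8·4.9·0.3371·0.9415 = 30.791 kPa
FS = 26.797 / 30.791 = 0.870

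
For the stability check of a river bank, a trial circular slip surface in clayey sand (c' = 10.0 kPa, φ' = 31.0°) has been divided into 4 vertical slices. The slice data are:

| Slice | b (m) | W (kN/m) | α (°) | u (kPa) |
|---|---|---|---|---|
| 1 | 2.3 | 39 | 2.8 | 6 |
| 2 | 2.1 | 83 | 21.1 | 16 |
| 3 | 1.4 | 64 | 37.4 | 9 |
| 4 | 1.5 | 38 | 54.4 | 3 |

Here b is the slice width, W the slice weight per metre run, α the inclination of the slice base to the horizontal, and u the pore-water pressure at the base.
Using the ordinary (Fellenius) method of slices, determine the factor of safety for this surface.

FS = 1.56

Ordinary method of slices: FS = Σ[c'·Δl_i + (W_i cosα_i − u_i·Δl_i)·tanφ'] / Σ W_i sinα_i, with Δl_i = b_i / cosα_i.
Slice 1: Δl = 2.3/cos2.8° = 2.303 m; N'_1 = 39·cos2.8° − 6·2.303 = 25.1; c'Δl = 23.03; W sinα = 1.9
Slice 2: Δl = 2.1/cos21.1° = 2.251 m; N'_2 = 83·cos21.1° − 16·2.251 = 41.4; c'Δl = 22.51; W sinα = 29.9
Slice 3: Δl = 1.4/cos37.4° = 1.762 m; N'_3 = 64·cos37.4° − 9·1.762 = 35.0; c'Δl = 17.62; W sinα = 38.9
Slice 4: Δl = 1.5/cos54.4° = 2.577 m; N'_4 = 38·cos54.4° − 3·2.577 = 14.4; c'Δl = 25.77; W sinα = 30.9
Σc'Δl = 88.9 kN/m; ΣN' = 115.9 kN/m; ΣW sinα = 101.6 kN/m
Resisting = 88.9 + 115.9·tan31.0° = 88.9 + 69.7 = 158.6 kN/m
FS = 158.6 / 101.6 = 1.562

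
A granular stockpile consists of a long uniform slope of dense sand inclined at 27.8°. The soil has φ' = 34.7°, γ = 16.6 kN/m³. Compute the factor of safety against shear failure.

FS = 1.31

For a dry cohesionless infinite slope the factor of safety is FS = tanφ' / tanβ.
FS = tan34.7° / tan27.8° = 0.6924 / 0.5272 = 1.313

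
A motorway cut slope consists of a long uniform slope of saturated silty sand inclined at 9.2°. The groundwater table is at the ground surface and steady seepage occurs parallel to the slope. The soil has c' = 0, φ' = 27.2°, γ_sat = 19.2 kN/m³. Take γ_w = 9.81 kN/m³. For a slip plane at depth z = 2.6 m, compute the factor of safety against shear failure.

FS = 1.55

With seepage parallel to the slope and the water table at the surface, the effective normal stress on the slip plane uses the buoyant unit weight γ' = γ_sat − γ_w while the driving shear stress uses γ_sat:
FS = [c' + γ' z cos²β tanφ'] / [γ_sat z sinβ cosβ]
(For c' = 0 this reduces to FS = (γ'/γ_sat)·tanφ'/tanβ.)
γ' = 19.2 − 9.81 = 9.39 kN/m³
Numerator = 0.0 + 9.39·2.6·cos²9.2°·tan27.2° = 0.0 + 9.39·2.6·0.9744·0.5139 = 12.226 kPa
Denominator = 19.2·2.6·sin9.2°·cos9.2° = 19.2·2.6·0.1599·0.9871 = 7.879 kPa
FS = 12.226 / 7.879 = 1.552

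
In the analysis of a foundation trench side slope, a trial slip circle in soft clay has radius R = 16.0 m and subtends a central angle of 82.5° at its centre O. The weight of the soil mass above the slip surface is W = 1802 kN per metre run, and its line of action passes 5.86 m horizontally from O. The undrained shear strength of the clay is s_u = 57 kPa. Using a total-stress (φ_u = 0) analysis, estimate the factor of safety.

FS = 1.99

Taking moments about the centre O, the resisting moment is provided by the undrained shear strength acting along the arc:
Arc length L_a = R·θ = 16.0·(82.5°·π/180) = 16.0·1.4399 = 23.04 m
M_R = s_u·L_a·R = 57·23.04·16.0 = 21011.0 kN·m/m
M_D = W·d = 1802·5.86 = 10559.7 kN·m/m
FS = M_R / M_D = 21011.0 / 10559.7 = 1.990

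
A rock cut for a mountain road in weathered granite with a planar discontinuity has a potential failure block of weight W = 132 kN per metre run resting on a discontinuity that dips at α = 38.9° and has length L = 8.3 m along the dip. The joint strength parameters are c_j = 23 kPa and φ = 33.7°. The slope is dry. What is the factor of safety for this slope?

Resolving the block weight along and normal to the plane and applying the Mohr–Coulomb strength on the joint:
N' = W cosα = 132·cos38.9° = 102.7 kN/m
Driving force T = W sinα = 132·sin38.9° = 82.9 kN/m
Resisting force R = c_j·L + N'·tanφ = 23·8.3 + 102.7·tan33.7° = 190.9 + 68.5 = 259.4 kN/m
FS = R / T = 259.4 / 82.9 = 3.130

FS = 3.13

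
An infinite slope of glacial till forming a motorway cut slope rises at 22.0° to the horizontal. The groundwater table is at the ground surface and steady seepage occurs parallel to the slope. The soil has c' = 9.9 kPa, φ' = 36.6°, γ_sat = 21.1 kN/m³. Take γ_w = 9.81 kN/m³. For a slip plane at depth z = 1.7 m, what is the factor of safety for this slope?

FS = 1.78

With seepage parallel to the slope and the water table at the surface, the effective normal stress on the slip plane uses the buoyant unit weight γ' = γ_sat − γ_w while the driving shear stress uses γ_sat:
FS = [c' + γ' z cos²β tanφ'] / [γ_sat z sinβ cosβ]
γ' = 21.1 − 9.81 = 11.29 kN/m³
Numerator = 9.9 + 11.29·1.7·cos²22.0°·tan36.6° = 9.9 + 11.29·1.7·0.8597·0.7427 = 22.154 kPa
Denominator = 21.1·1.7·sin22.0°·cos22.0° = 21.1·1.7·0.3746·0.9272 = 12.459 kPa
FS = 22.154 / 12.459 = 1.778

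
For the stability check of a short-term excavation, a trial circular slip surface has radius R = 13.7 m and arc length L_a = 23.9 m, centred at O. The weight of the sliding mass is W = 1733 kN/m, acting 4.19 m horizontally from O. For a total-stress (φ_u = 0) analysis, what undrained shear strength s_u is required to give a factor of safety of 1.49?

s_u = 33.0 kPa

FS = s_u·L_a·R / (W·d), so s_u = FS·W·d / (L_a·R).
s_u = 1.49·1733·4.19 / (23.90·13.7) = 10819.3 / 327.43 = 33.04 kPa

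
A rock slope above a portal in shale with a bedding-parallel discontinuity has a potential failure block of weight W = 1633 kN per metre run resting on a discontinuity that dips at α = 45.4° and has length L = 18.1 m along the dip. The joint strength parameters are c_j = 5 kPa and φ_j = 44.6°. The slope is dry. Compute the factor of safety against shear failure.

FS = 1.05

Resolving the block weight along and normal to the plane and applying the Mohr–Coulomb strength on the joint:
N' = W cosα = 1633·cos45.4° = 1146.6 kN/m
Driving force T = W sinα = 1633·sin45.4° = 1162.7 kN/m
Resisting force R = c_j·L + N'·tanφ_j = 5·18.1 + 1146.6·tan44.6° = 90.5 + 1130.7 = 1221.2 kN/m
FS = R / T = 1221.2 / 1162.7 = 1.050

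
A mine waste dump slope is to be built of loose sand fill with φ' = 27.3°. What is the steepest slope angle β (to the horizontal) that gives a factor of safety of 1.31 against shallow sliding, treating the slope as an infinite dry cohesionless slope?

For an infinite dry cohesionless slope FS = tanφ'/tanβ, so tanβ = tanφ' / FS.
tanβ = tan27.3° / 1.31 = 0.5161 / 1.31 = 0.3940
β = arctan(0.3940) = 21.50°

β = 21.5°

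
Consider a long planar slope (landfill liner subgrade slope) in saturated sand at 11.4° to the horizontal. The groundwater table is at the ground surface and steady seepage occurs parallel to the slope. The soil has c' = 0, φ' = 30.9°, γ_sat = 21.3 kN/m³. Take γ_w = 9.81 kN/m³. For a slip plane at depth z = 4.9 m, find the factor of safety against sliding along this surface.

FS = 1.60

With seepage parallel to the slope and the water table at the surface, the effective normal stress on the slip plane uses the buoyant unit weight γ' = γ_sat − γ_w while the driving shear stress uses γ_sat:
FS = [c' + γ' z cos²β tanφ'] / [γ_sat z sinβ cosβ]
(For c' = 0 this reduces to FS = (γ'/γ_sat)·tanφ'/tanβ.)
γ' = 21.3 − 9.81 = 11.49 kN/m³
Numerator = 0.0 + 11.49·4.9·cos²11.4°·tan30.9° = 0.0 + 11.49·4.9·0.9609·0.5985 = 32.379 kPa
Denominator = 21.3·4.9·sin11.4°·cos11.4° = 21.3·4.9·0.1977·0.9803 = 20.223 kPa
FS = 32.379 / 20.223 = 1.601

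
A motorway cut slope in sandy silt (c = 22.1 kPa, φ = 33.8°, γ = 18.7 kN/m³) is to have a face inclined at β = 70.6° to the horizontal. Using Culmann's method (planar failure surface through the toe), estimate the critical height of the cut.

H_c = 18.59 m

Culmann's analysis gives the critical failure plane at α_cr = (β + φ)/2 = (70.6 + 33.8)/2 = 52.2°, and the critical height
H_c = (4c/γ) · sinβ cosφ / [1 − cos(β − φ)]
    = (4·22.1/18.7) · sin70.6°·cos33.8° / [1 − cos(36.8°)]
    = 4.727 · 0.9432·0.8310 / [1 − 0.8007]
    = 4.727 · 0.7838 / 0.1993
    = 18.59 m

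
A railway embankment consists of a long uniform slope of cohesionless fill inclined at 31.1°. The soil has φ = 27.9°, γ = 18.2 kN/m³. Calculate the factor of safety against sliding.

FS = 0.88

For a dry cohesionless infinite slope the factor of safety is FS = tanφ / tanβ.
FS = tan27.9° / tan31.1° = 0.5295 / 0.6032 = 0.878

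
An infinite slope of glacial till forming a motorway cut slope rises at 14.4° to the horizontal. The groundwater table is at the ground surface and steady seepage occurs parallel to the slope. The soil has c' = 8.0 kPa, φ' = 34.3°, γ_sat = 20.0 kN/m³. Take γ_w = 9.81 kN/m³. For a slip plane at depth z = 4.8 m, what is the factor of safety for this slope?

FS = 1.70

With seepage parallel to the slope and the water table at the surface, the effective normal stress on the slip plane uses the buoyant unit weight γ' = γ_sat − γ_w while the driving shear stress uses γ_sat:
FS = [c' + γ' z cos²β tanφ'] / [γ_sat z sinβ cosβ]
γ' = 20.0 − 9.81 = 10.19 kN/m³
Numerator = 8.0 + 10.19·4.8·cos²14.4°·tan34.3° = 8.0 + 10.19·4.8·0.9382·0.6822 = 39.302 kPa
Denominator = 20.0·4.8·sin14.4°·cos14.4° = 20.0·4.8·0.2487·0.9686 = 23.124 kPa
FS = 39.302 / 23.124 = 1.700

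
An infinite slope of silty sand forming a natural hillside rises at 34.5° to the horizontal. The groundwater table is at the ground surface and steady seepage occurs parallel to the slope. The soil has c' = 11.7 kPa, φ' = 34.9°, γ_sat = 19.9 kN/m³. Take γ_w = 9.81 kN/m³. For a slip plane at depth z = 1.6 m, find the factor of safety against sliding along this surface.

FS = 1.30

With seepage parallel to the slope and the water table at the surface, the effective normal stress on the slip plane uses the buoyant unit weight γ' = γ_sat − γ_w while the driving shear stress uses γ_sat:
FS = [c' + γ' z cos²β tanφ'] / [γ_sat z sinβ cosβ]
γ' = 19.9 − 9.81 = 10.09 kN/m³
Numerator = 11.7 + 10.09·1.6·cos²34.5°·tan34.9° = 11.7 + 10.09·1.6·0.6792·0.6976 = 19.349 kPa
Denominator = 19.9·1.6·sin34.5°·cos34.5° = 19.9·1.6·0.5664·0.8241 = 14.863 kPa
FS = 19.349 / 14.863 = 1.302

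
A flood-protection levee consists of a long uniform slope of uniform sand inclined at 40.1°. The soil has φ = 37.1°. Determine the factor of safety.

For a dry cohesionless infinite slope the factor of safety is FS = tanφ / tanβ.
FS = tan37.1° / tan40.1° = 0.7563 / 0.8421 = 0.898

FS = 0.90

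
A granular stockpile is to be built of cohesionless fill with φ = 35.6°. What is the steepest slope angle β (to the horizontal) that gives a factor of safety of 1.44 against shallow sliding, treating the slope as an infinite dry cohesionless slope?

For an infinite dry cohesionless slope FS = tanφ/tanβ, so tanβ = tanφ / FS.
tanβ = tan35.6° / 1.44 = 0.7159 / 1.44 = 0.4972
β = arctan(0.4972) = 26.44°

β = 26.4°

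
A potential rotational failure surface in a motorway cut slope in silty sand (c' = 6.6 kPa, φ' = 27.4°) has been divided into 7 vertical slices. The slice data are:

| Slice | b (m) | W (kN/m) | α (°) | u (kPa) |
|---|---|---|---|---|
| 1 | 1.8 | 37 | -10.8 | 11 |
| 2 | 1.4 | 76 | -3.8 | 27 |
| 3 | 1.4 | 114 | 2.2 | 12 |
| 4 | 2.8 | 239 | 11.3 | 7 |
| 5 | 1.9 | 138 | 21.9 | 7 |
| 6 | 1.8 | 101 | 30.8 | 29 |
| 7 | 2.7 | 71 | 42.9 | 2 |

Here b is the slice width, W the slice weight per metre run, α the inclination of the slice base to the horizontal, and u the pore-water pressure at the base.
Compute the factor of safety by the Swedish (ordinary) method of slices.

Ordinary method of slices: FS = Σ[c'·Δl_i + (W_i cosα_i − u_i·Δl_i)·tanφ'] / Σ W_i sinα_i, with Δl_i = b_i / cosα_i.
Slice 1: Δl = 1.8/cos(-10.8°) = 1.832 m; N'_1 = 37·cos(-10.8°) − 11·1.832 = 16.2; c'Δl = 12.09; W sinα = -6.9
Slice 2: Δl = 1.4/cos(-3.8°) = 1.403 m; N'_2 = 76·cos(-3.8°) − 27·1.403 = 37.9; c'Δl = 9.26; W sinα = -5.0
Slice 3: Δl = 1.4/cos2.2° = 1.401 m; N'_3 = 114·cos2.2° − 12·1.401 = 97.1; c'Δl = 9.25; W sinα = 4.4
Slice 4: Δl = 2.8/cos11.3° = 2.855 m; N'_4 = 239·cos11.3° − 7·2.855 = 214.4; c'Δl = 18.85; W sinα = 46.8
Slice 5: Δl = 1.9/cos21.9° = 2.048 m; N'_5 = 138·cos21.9° − 7·2.048 = 113.7; c'Δl = 13.52; W sinα = 51.5
Slice 6: Δl = 1.8/cos30.8° = 2.096 m; N'_6 = 101·cos30.8° − 29·2.096 = 26.0; c'Δl = 13.83; W sinα = 51.7
Slice 7: Δl = 2.7/cos42.9° = 3.686 m; N'_7 = 71·cos42.9° − 2·3.686 = 44.6; c'Δl = 24.33; W sinα = 48.3
Σc'Δl = 101.1 kN/m; ΣN' = 549.9 kN/m; ΣW sinα = 190.8 kN/m
Resisting = 101.1 + 549.9·tan27.4° = 101.1 + 285.1 = 386.2 kN/m
FS = 386.2 / 190.8 = 2.024

FS = 2.02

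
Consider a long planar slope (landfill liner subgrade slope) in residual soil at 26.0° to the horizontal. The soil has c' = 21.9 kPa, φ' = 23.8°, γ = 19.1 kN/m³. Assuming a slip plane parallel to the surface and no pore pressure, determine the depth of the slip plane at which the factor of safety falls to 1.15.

z = 11.84 m

Setting FS = 1.15 in FS = [c' + γz cos²β tanφ'] / [γz sinβ cosβ] and solving for z:
z = c' / [γ cosβ (FS·sinβ − cosβ·tanφ')]
  = 21.9 / [19.1·cos26.0°·(1.15·sin26.0° − cos26.0°·tan23.8°)]
  = 21.9 / [19.1·0.8988·(1.15·0.4384 − 0.8988·0.4411)]
  = 21.9 / 1.8491 = 11.844 m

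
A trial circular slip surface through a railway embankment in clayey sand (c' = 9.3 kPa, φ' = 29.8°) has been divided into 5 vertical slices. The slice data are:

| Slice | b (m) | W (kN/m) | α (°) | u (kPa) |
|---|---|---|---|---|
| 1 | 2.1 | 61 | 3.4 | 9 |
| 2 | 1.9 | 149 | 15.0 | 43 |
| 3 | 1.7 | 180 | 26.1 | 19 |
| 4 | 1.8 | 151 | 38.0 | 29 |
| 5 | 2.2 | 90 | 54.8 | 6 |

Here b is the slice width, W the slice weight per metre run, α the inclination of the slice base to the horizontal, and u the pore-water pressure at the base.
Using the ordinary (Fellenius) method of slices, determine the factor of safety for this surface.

FS = 1.00

Ordinary method of slices: FS = Σ[c'·Δl_i + (W_i cosα_i − u_i·Δl_i)·tanφ'] / Σ W_i sinα_i, with Δl_i = b_i / cosα_i.
Slice 1: Δl = 2.1/cos3.4° = 2.104 m; N'_1 = 61·cos3.4° − 9·2.104 = 42.0; c'Δl = 19.56; W sinα = 3.6
Slice 2: Δl = 1.9/cos15.0° = 1.967 m; N'_2 = 149·cos15.0° − 43·1.967 = 59.3; c'Δl = 18.29; W sinα = 38.6
Slice 3: Δl = 1.7/cos26.1° = 1.893 m; N'_3 = 180·cos26.1° − 19·1.893 = 125.7; c'Δl = 17.61; W sinα = 79.2
Slice 4: Δl = 1.8/cos38.0° = 2.284 m; N'_4 = 151·cos38.0° − 29·2.284 = 52.7; c'Δl = 21.24; W sinα = 93.0
Slice 5: Δl = 2.2/cos54.8° = 3.817 m; N'_5 = 90·cos54.8° − 6·3.817 = 29.0; c'Δl = 35.49; W sinα = 73.5
Σc'Δl = 112.2 kN/m; ΣN' = 308.7 kN/m; ΣW sinα = 287.9 kN/m
Resisting = 112.2 + 308.7·tan29.8° = 112.2 + 176.8 = 289.0 kN/m
FS = 289.0 / 287.9 = 1.004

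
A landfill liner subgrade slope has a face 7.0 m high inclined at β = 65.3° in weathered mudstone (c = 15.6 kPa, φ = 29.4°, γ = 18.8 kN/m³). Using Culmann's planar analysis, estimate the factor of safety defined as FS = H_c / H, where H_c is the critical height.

FS = 1.98

H_c = (4c/γ) · sinβ cosφ / [1 − cos(β − φ)]
    = (4·15.6/18.8) · sin65.3°·cos29.4° / [1 − cos35.9°]
    = 3.319 · 0.7915 / 0.1900 = 13.83 m
FS = H_c / H = 13.83 / 7.0 = 1.976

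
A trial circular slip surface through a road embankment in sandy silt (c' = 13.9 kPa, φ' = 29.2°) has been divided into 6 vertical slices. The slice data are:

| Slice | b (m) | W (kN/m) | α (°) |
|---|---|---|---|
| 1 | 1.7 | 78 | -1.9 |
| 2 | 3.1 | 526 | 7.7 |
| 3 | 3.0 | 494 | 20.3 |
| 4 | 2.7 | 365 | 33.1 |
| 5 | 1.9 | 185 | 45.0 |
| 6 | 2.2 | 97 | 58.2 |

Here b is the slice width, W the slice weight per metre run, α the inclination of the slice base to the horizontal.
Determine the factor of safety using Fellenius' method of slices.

Ordinary method of slices: FS = Σ[c'·Δl_i + (W_i cosα_i)·tanφ'] / Σ W_i sinα_i, with Δl_i = b_i / cosα_i.
Slice 1: Δl = 1.7/cos(-1.9°) = 1.701 m; N'_1 = 78·cos(-1.9°) = 78.0; c'Δl = 23.64; W sinα = -2.6
Slice 2: Δl = 3.1/cos7.7° = 3.128 m; N'_2 = 526·cos7.7° = 521.3; c'Δl = 43.48; W sinα = 70.5
Slice 3: Δl = 3.0/cos20.3° = 3.199 m; N'_3 = 494·cos20.3° = 463.3; c'Δl = 44.46; W sinα = 171.4
Slice 4: Δl = 2.7/cos33.1° = 3.223 m; N'_4 = 365·cos33.1° = 305.8; c'Δl = 44.80; W sinα = 199.3
Slice 5: Δl = 1.9/cos45.0° = 2.687 m; N'_5 = 185·cos45.0° = 130.8; c'Δl = 37.35; W sinα = 130.8
Slice 6: Δl = 2.2/cos58.2° = 4.175 m; N'_6 = 97·cos58.2° = 51.1; c'Δl = 58.03; W sinα = 82.4
Σc'Δl = 251.8 kN/m; ΣN' = 1550.2 kN/m; ΣW sinα = 651.9 kN/m
Resisting = 251.8 + 1550.2·tan29.2° = 251.8 + 866.4 = 1118.2 kN/m
FS = 1118.2 / 651.9 = 1.715

FS = 1.72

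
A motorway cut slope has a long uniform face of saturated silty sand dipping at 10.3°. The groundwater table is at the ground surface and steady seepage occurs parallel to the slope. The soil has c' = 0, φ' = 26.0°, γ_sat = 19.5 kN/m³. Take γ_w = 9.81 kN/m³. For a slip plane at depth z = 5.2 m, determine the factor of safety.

FS = 1.33

With seepage parallel to the slope and the water table at the surface, the effective normal stress on the slip plane uses the buoyant unit weight γ' = γ_sat − γ_w while the driving shear stress uses γ_sat:
FS = [c' + γ' z cos²β tanφ'] / [γ_sat z sinβ cosβ]
(For c' = 0 this reduces to FS = (γ'/γ_sat)·tanφ'/tanβ.)
γ' = 19.5 − 9.81 = 9.69 kN/m³
Numerator = 0.0 + 9.69·5.2·cos²10.3°·tan26.0° = 0.0 + 9.69·5.2·0.9680·0.4877 = 23.790 kPa
Denominator = 19.5·5.2·sin10.3°·cos10.3° = 19.5·5.2·0.1788·0.9839 = 17.838 kPa
FS = 23.790 / 17.838 = 1.334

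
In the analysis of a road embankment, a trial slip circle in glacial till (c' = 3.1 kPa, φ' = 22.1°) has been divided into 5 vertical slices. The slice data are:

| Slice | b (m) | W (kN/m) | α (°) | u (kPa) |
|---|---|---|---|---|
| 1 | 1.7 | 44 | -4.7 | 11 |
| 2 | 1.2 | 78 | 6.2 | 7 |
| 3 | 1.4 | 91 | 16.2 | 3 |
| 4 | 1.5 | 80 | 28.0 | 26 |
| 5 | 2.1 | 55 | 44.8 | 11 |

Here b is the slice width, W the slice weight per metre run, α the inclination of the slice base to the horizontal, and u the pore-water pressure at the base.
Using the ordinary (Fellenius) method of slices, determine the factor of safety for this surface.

FS = 1.06

Ordinary method of slices: FS = Σ[c'·Δl_i + (W_i cosα_i − u_i·Δl_i)·tanφ'] / Σ W_i sinα_i, with Δl_i = b_i / cosα_i.
Slice 1: Δl = 1.7/cos(-4.7°) = 1.706 m; N'_1 = 44·cos(-4.7°) − 11·1.706 = 25.1; c'Δl = 5.29; W sinα = -3.6
Slice 2: Δl = 1.2/cos6.2° = 1.207 m; N'_2 = 78·cos6.2° − 7·1.207 = 69.1; c'Δl = 3.74; W sinα = 8.4
Slice 3: Δl = 1.4/cos16.2° = 1.458 m; N'_3 = 91·cos16.2° − 3·1.458 = 83.0; c'Δl = 4.52; W sinα = 25.4
Slice 4: Δl = 1.5/cos28.0° = 1.699 m; N'_4 = 80·cos28.0° − 26·1.699 = 26.5; c'Δl = 5.27; W sinα = 37.6
Slice 5: Δl = 2.1/cos44.8° = 2.960 m; N'_5 = 55·cos44.8° − 11·2.960 = 6.5; c'Δl = 9.17; W sinα = 38.8
Σc'Δl = 28.0 kN/m; ΣN' = 210.1 kN/m; ΣW sinα = 106.5 kN/m
Resisting = 28.0 + 210.1·tan22.1° = 28.0 + 85.3 = 113.3 kN/m
FS = 113.3 / 106.5 = 1.064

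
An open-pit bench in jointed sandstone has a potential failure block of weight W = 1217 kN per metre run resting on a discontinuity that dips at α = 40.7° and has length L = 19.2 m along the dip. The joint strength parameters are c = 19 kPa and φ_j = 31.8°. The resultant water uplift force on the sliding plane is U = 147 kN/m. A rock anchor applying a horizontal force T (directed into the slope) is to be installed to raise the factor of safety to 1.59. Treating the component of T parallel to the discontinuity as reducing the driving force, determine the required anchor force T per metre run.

Resolving forces along and normal to the sliding plane, with the horizontal anchor force T adding T·sinα to the effective normal force and T·cosα acting up the plane against the driving force:
FS = [cL + (W cosα − U + T sinα) tanφ_j] / [W sinα − T cosα]
Without the anchor: N' = 775.6 kN/m, driving T_d = 793.6 kN/m, resisting R = 19·19.2 + 775.6·tan31.8° = 845.7 kN/m, FS = 1.07.
Setting FS = 1.59 and solving for T:
1.59·(793.6 − T cos40.7°) = 845.7 + T sin40.7°·tan31.8°
T·(sin40.7°·tan31.8° + 1.59·cos40.7°) = 1.59·793.6 − 845.7
T·(0.6521·0.6200 + 1.59·0.7581) = 1261.8 − 845.7 = 416.1
T·1.6098 = 416.1
T = 258.5 kN/m

T = 258 kN/m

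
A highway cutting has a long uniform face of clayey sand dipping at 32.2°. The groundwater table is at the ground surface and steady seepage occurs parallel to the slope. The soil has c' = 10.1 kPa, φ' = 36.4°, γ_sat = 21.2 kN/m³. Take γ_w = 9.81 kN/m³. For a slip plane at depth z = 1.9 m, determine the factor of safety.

With seepage parallel to the slope and the water table at the surface, the effective normal stress on the slip plane uses the buoyant unit weight γ' = γ_sat − γ_w while the driving shear stress uses γ_sat:
FS = [c' + γ' z cos²β tanφ'] / [γ_sat z sinβ cosβ]
γ' = 21.2 − 9.81 = 11.39 kN/m³
Numerator = 10.1 + 11.39·1.9·cos²32.2°·tan36.4° = 10.1 + 11.39·1.9·0.7160·0.7373 = 21.525 kPa
Denominator = 21.2·1.9·sin32.2°·cos32.2° = 21.2·1.9·0.5329·0.8462 = 18.163 kPa
FS = 21.525 / 18.163 = 1.185

FS = 1.19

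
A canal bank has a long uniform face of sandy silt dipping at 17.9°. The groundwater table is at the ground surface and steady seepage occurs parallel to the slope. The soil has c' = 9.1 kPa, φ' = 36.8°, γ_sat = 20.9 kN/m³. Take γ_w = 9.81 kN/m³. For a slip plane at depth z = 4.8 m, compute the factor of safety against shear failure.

With seepage parallel to the slope and the water table at the surface, the effective normal stress on the slip plane uses the buoyant unit weight γ' = γ_sat − γ_w while the driving shear stress uses γ_sat:
FS = [c' + γ' z cos²β tanφ'] / [γ_sat z sinβ cosβ]
γ' = 20.9 − 9.81 = 11.09 kN/m³
Numerator = 9.1 + 11.09·4.8·cos²17.9°·tan36.8° = 9.1 + 11.09·4.8·0.9055·0.7481 = 45.161 kPa
Denominator = 20.9·4.8·sin17.9°·cos17.9° = 20.9·4.8·0.3074·0.9516 = 29.341 kPa
FS = 45.161 / 29.341 = 1.539

FS = 1.54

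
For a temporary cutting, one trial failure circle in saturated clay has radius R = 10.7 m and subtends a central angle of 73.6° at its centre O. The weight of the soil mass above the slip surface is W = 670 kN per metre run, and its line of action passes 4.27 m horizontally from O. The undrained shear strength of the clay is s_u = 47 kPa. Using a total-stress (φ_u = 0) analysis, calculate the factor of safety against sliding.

Taking moments about the centre O, the resisting moment is provided by the undrained shear strength acting along the arc:
Arc length L_a = R·θ = 10.7·(73.6°·π/180) = 10.7·1.2846 = 13.74 m
M_R = s_u·L_a·R = 47·13.74·10.7 = 6912.3 kN·m/m
M_D = W·d = 670·4.27 = 2860.9 kN·m/m
FS = M_R / M_D = 6912.3 / 2860.9 = 2.416

FS = 2.42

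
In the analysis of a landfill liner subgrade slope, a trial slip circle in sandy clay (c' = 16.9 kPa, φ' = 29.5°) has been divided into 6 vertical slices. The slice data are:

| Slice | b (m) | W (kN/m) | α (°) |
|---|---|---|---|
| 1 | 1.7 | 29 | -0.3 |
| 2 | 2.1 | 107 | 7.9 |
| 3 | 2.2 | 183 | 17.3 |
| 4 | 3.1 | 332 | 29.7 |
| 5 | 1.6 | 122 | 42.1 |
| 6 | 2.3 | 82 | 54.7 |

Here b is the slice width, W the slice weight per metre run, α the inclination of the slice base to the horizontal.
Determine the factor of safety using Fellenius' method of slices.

FS = 1.79

Ordinary method of slices: FS = Σ[c'·Δl_i + (W_i cosα_i)·tanφ'] / Σ W_i sinα_i, with Δl_i = b_i / cosα_i.
Slice 1: Δl = 1.7/cos(-0.3°) = 1.700 m; N'_1 = 29·cos(-0.3°) = 29.0; c'Δl = 28.73; W sinα = -0.2
Slice 2: Δl = 2.1/cos7.9° = 2.120 m; N'_2 = 107·cos7.9° = 106.0; c'Δl = 35.83; W sinα = 14.7
Slice 3: Δl = 2.2/cos17.3° = 2.304 m; N'_3 = 183·cos17.3° = 174.7; c'Δl = 38.94; W sinα = 54.4
Slice 4: Δl = 3.1/cos29.7° = 3.569 m; N'_4 = 332·cos29.7° = 288.4; c'Δl = 60.31; W sinα = 164.5
Slice 5: Δl = 1.6/cos42.1° = 2.156 m; N'_5 = 122·cos42.1° = 90.5; c'Δl = 36.44; W sinα = 81.8
Slice 6: Δl = 2.3/cos54.7° = 3.980 m; N'_6 = 82·cos54.7° = 47.4; c'Δl = 67.27; W sinα = 66.9
Σc'Δl = 267.5 kN/m; ΣN' = 736.0 kN/m; ΣW sinα = 382.2 kN/m
Resisting = 267.5 + 736.0·tan29.5° = 267.5 + 416.4 = 683.9 kN/m
FS = 683.9 / 382.2 = 1.790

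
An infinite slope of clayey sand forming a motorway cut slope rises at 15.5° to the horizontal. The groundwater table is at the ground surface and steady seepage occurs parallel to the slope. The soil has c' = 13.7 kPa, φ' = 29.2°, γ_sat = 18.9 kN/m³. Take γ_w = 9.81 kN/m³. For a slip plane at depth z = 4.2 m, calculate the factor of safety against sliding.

With seepage parallel to the slope and the water table at the surface, the effective normal stress on the slip plane uses the buoyant unit weight γ' = γ_sat − γ_w while the driving shear stress uses γ_sat:
FS = [c' + γ' z cos²β tanφ'] / [γ_sat z sinβ cosβ]
γ' = 18.9 − 9.81 = 9.09 kN/m³
Numerator = 13.7 + 9.09·4.2·cos²15.5°·tan29.2° = 13.7 + 9.09·4.2·0.9286·0.5589 = 33.513 kPa
Denominator = 18.9·4.2·sin15.5°·cos15.5° = 18.9·4.2·0.2672·0.9636 = 20.442 kPa
FS = 33.513 / 20.442 = 1.639

FS = 1.64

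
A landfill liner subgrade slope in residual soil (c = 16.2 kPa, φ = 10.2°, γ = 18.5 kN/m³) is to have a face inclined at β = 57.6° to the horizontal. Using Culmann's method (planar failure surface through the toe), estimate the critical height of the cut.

H_c = 9.01 m

Culmann's analysis gives the critical failure plane at α_cr = (β + φ)/2 = (57.6 + 10.2)/2 = 33.9°, and the critical height
H_c = (4c/γ) · sinβ cosφ / [1 − cos(β − φ)]
    = (4·16.2/18.5) · sin57.6°·cos10.2° / [1 − cos(47.4°)]
    = 3.503 · 0.8443·0.9842 / [1 − 0.6769]
    = 3.503 · 0.8310 / 0.3231
    = 9.01 m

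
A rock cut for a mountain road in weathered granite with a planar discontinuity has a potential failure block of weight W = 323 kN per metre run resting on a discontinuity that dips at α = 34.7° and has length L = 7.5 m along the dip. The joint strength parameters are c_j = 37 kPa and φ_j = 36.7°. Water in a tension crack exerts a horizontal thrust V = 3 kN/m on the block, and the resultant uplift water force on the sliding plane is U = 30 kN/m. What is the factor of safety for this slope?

Resolving the block weight along and normal to the plane and applying the Mohr–Coulomb strength on the joint:
N' = W cosα − U − V sinα = 323·cos34.7° − 30 − 3·sin34.7° = 233.8 kN/m
Driving force T = W sinα + V cosα = 323·sin34.7° + 3·cos34.7° = 186.3 kN/m
Resisting force R = c_j·L + N'·tanφ_j = 37·7.5 + 233.8·tan36.7° = 277.5 + 174.3 = 451.8 kN/m
FS = R / T = 451.8 / 186.3 = 2.425

FS = 2.42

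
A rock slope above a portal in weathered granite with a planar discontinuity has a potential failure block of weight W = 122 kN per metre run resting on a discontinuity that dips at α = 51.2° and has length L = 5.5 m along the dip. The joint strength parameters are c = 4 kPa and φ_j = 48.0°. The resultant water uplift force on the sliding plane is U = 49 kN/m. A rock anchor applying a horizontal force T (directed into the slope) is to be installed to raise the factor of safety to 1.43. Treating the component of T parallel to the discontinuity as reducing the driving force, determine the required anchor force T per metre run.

Resolving forces along and normal to the sliding plane, with the horizontal anchor force T adding T·sinα to the effective normal force and T·cosα acting up the plane against the driving force:
FS = [cL + (W cosα − U + T sinα) tanφ_j] / [W sinα − T cosα]
Without the anchor: N' = 27.4 kN/m, driving T_d = 95.1 kN/m, resisting R = 4·5.5 + 27.4·tan48.0° = 52.5 kN/m, FS = 0.55.
Setting FS = 1.43 and solving for T:
1.43·(95.1 − T cos51.2°) = 52.5 + T sin51.2°·tan48.0°
T·(sin51.2°·tan48.0° + 1.43·cos51.2°) = 1.43·95.1 − 52.5
T·(0.7793·1.1106 + 1.43·0.6266) = 136.0 − 52.5 = 83.5
T·1.7616 = 83.5
T = 47.4 kN/m

T = 47 kN/m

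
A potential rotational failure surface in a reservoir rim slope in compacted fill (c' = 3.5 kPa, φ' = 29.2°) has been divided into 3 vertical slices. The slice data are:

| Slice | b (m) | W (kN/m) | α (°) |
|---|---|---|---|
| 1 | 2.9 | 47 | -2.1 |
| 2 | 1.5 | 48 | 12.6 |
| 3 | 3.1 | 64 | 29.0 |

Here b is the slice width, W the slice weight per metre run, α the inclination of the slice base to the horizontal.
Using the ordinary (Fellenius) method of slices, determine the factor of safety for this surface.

Ordinary method of slices: FS = Σ[c'·Δl_i + (W_i cosα_i)·tanφ'] / Σ W_i sinα_i, with Δl_i = b_i / cosα_i.
Slice 1: Δl = 2.9/cos(-2.1°) = 2.902 m; N'_1 = 47·cos(-2.1°) = 47.0; c'Δl = 10.16; W sinα = -1.7
Slice 2: Δl = 1.5/cos12.6° = 1.537 m; N'_2 = 48·cos12.6° = 46.8; c'Δl = 5.38; W sinα = 10.5
Slice 3: Δl = 3.1/cos29.0° = 3.544 m; N'_3 = 64·cos29.0° = 56.0; c'Δl = 12.41; W sinα = 31.0
Σc'Δl = 27.9 kN/m; ΣN' = 149.8 kN/m; ΣW sinα = 39.8 kN/m
Resisting = 27.9 + 149.8·tan29.2° = 27.9 + 83.7 = 111.7 kN/m
FS = 111.7 / 39.8 = 2.807

FS = 2.81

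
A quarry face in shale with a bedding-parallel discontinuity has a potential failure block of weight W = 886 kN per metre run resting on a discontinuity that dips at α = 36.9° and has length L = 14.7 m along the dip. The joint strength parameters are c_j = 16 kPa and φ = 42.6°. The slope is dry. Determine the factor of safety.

Resolving the block weight along and normal to the plane and applying the Mohr–Coulomb strength on the joint:
N' = W cosα = 886·cos36.9° = 708.5 kN/m
Driving force T = W sinα = 886·sin36.9° = 532.0 kN/m
Resisting force R = c_j·L + N'·tanφ = 16·14.7 + 708.5·tan42.6° = 235.2 + 651.5 = 886.7 kN/m
FS = R / T = 886.7 / 532.0 = 1.667

FS = 1.67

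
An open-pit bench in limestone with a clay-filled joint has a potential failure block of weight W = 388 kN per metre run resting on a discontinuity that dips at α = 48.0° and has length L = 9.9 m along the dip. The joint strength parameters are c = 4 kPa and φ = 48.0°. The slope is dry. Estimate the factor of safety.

Resolving the block weight along and normal to the plane and applying the Mohr–Coulomb strength on the joint:
N' = W cosα = 388·cos48.0° = 259.6 kN/m
Driving force T = W sinα = 388·sin48.0° = 288.3 kN/m
Resisting force R = c·L + N'·tanφ = 4·9.9 + 259.6·tan48.0° = 39.6 + 288.3 = 327.9 kN/m
FS = R / T = 327.9 / 288.3 = 1.137

FS = 1.14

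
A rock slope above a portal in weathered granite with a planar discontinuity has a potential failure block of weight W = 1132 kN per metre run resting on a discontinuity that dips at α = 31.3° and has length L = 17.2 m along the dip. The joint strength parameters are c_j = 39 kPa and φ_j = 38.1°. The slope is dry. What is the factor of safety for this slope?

FS = 2.43

Resolving the block weight along and normal to the plane and applying the Mohr–Coulomb strength on the joint:
N' = W cosα = 1132·cos31.3° = 967.2 kN/m
Driving force T = W sinα = 1132·sin31.3° = 588.1 kN/m
Resisting force R = c_j·L + N'·tanφ_j = 39·17.2 + 967.2·tan38.1° = 670.8 + 758.4 = 1429.2 kN/m
FS = R / T = 1429.2 / 588.1 = 2.430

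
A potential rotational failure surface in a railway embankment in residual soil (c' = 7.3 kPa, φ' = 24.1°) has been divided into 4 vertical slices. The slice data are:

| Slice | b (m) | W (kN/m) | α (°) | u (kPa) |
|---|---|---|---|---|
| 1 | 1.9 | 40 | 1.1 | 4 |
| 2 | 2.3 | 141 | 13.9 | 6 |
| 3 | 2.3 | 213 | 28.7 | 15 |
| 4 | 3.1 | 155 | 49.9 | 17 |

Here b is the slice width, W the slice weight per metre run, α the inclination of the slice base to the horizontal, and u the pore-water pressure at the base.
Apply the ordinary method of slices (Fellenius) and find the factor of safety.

Ordinary method of slices: FS = Σ[c'·Δl_i + (W_i cosα_i − u_i·Δl_i)·tanφ'] / Σ W_i sinα_i, with Δl_i = b_i / cosα_i.
Slice 1: Δl = 1.9/cos1.1° = 1.900 m; N'_1 = 40·cos1.1° − 4·1.900 = 32.4; c'Δl = 13.87; W sinα = 0.8
Slice 2: Δl = 2.3/cos13.9° = 2.369 m; N'_2 = 141·cos13.9° − 6·2.369 = 122.7; c'Δl = 17.30; W sinα = 33.9
Slice 3: Δl = 2.3/cos28.7° = 2.622 m; N'_3 = 213·cos28.7° − 15·2.622 = 147.5; c'Δl = 19.14; W sinα = 102.3
Slice 4: Δl = 3.1/cos49.9° = 4.813 m; N'_4 = 155·cos49.9° − 17·4.813 = 18.0; c'Δl = 35.13; W sinα = 118.6
Σc'Δl = 85.4 kN/m; ΣN' = 320.6 kN/m; ΣW sinα = 255.5 kN/m
Resisting = 85.4 + 320.6·tan24.1° = 85.4 + 143.4 = 228.8 kN/m
FS = 228.8 / 255.5 = 0.896

FS = 0.90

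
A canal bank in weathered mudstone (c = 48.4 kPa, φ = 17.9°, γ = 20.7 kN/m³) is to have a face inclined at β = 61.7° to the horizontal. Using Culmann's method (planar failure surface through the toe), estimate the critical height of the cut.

H_c = 28.16 m

Culmann's analysis gives the critical failure plane at α_cr = (β + φ)/2 = (61.7 + 17.9)/2 = 39.8°, and the critical height
H_c = (4c/γ) · sinβ cosφ / [1 − cos(β − φ)]
    = (4·48.4/20.7) · sin61.7°·cos17.9° / [1 − cos(43.8°)]
    = 9.353 · 0.8805·0.9516 / [1 − 0.7218]
    = 9.353 · 0.8379 / 0.2782
    = 28.16 m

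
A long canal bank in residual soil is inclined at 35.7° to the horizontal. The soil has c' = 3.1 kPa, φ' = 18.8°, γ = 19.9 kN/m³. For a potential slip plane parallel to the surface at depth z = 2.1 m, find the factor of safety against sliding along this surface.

FS = 0.63

For an infinite slope with a slip plane parallel to the surface (no pore pressure): FS = [c' + γz cos²β tanφ'] / [γz sinβ cosβ].
γz = 19.9·2.1 = 41.79 kN/m²
Numerator = 3.1 + 41.79·cos²35.7°·tan18.8° = 3.1 + 41.79·0.6595·0.3404 = 12.482 kPa
Denominator = 41.79·sin35.7°·cos35.7° = 41.79·0.5835·0.8121 = 19.804 kPa
FS = 12.482 / 19.804 = 0.630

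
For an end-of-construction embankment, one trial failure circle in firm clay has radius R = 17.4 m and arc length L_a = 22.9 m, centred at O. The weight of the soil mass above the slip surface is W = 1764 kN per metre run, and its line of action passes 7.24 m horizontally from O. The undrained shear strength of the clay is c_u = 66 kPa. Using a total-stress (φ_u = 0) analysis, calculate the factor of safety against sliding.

Taking moments about the centre O, the resisting moment is provided by the undrained shear strength acting along the arc:
M_R = c_u·L_a·R = 66·22.90·17.4 = 26298.4 kN·m/m
M_D = W·d = 1764·7.24 = 12771.4 kN·m/m
FS = M_R / M_D = 26298.4 / 12771.4 = 2.059

FS = 2.06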